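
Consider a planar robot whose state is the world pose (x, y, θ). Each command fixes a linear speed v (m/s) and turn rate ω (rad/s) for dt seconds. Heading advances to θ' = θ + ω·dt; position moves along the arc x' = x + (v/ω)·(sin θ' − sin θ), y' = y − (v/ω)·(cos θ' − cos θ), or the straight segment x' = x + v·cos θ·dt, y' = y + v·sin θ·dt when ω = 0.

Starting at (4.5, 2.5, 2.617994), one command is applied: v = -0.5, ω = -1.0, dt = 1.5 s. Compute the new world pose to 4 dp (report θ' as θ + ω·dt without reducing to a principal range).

(4.6996, 1.8482, 1.1180)

θ' = 2.6180 + -1.0·1.5 = 1.1180
R = v/ω = -0.5/-1.0 = 0.5000
x' = 4.5 + 0.5000·(sin 1.1180 − sin 2.6180) = 4.6996
y' = 2.5 − 0.5000·(cos 1.1180 − cos 2.6180) = 1.8482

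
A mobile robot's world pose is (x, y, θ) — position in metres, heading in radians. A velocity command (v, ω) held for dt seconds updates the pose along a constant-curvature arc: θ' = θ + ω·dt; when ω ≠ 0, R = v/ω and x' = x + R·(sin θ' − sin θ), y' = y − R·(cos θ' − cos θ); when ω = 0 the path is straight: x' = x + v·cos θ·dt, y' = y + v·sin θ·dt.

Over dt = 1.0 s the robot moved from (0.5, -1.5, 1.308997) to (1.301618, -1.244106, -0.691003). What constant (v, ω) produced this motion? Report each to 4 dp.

Δθ = -0.691003 − 1.308997 = -2.000000
ω = Δθ/dt = -2.000000/1.0 = -2.0000
R = Δx/(sin θ' − sin θ) = -0.5000
v = R·ω = -0.5000·-2.0000 = 1.0000

v = 1.0000, ω = -2.0000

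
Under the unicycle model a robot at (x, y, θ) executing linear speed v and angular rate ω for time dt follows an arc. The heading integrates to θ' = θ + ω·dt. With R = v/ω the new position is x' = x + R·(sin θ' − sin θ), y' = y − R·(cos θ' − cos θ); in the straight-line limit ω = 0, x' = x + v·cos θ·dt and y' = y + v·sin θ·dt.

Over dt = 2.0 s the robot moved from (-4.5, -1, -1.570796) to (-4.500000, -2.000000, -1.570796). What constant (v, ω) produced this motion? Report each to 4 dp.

v = 0.5000, ω = 0.0000

Δθ = -1.570796 − -1.570796 = 0.000000
ω = Δθ/dt = 0.000000/2.0 = 0.0000
ω = 0 → v = (Δx·cos θ + Δy·sin θ)/dt = 0.5000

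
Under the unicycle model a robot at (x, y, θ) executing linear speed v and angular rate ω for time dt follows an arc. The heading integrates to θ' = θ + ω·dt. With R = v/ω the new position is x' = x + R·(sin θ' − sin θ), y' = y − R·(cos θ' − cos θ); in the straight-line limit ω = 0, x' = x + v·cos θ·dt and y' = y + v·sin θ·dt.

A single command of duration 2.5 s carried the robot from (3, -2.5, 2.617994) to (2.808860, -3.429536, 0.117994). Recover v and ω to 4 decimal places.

v = -0.5000, ω = -1.0000

Δθ = 0.117994 − 2.617994 = -2.500000
ω = Δθ/dt = -2.500000/2.5 = -1.0000
R = −Δy/(cos θ' − cos θ) = 0.5000
v = R·ω = 0.5000·-1.0000 = -0.5000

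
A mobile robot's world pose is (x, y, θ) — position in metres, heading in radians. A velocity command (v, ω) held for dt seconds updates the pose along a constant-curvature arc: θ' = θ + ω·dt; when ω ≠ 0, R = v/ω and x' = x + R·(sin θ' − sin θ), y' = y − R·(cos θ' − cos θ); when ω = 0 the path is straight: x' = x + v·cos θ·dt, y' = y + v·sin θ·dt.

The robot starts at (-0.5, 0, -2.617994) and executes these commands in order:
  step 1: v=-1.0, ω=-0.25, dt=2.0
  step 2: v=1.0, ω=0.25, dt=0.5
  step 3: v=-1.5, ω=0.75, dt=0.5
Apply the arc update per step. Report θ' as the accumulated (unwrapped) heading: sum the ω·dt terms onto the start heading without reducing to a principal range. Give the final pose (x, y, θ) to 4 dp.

step 1: θ'=-3.1180 (R=4.0000) → pose (1.4056, 0.5348, -3.1180)
step 2: θ'=-2.9930 (R=4.0000) → pose (0.9078, 0.4918, -2.9930)
step 3: θ'=-2.6180 (R=-2.0000) → pose (1.6117, 0.7377, -2.6180)

(1.6117, 0.7377, -2.6180)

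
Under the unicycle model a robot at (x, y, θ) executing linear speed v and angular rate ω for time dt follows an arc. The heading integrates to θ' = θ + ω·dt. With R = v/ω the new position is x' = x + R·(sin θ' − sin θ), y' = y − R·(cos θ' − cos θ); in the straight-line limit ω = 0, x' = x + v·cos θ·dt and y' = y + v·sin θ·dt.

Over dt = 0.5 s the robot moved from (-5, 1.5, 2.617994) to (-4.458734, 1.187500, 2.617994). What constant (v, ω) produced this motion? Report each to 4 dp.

Δθ = 2.617994 − 2.617994 = 0.000000
ω = Δθ/dt = 0.000000/0.5 = 0.0000
ω = 0 → v = (Δx·cos θ + Δy·sin θ)/dt = -1.2500

v = -1.2500, ω = 0.0000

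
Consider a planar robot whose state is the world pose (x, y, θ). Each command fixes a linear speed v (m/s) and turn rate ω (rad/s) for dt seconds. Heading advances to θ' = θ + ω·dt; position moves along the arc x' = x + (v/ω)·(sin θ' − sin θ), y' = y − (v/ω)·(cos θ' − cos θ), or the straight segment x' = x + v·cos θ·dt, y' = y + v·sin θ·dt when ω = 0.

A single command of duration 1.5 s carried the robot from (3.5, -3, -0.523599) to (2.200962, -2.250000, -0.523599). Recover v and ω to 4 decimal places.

Δθ = -0.523599 − -0.523599 = 0.000000
ω = Δθ/dt = 0.000000/1.5 = 0.0000
ω = 0 → v = (Δx·cos θ + Δy·sin θ)/dt = -1.0000

v = -1.0000, ω = 0.0000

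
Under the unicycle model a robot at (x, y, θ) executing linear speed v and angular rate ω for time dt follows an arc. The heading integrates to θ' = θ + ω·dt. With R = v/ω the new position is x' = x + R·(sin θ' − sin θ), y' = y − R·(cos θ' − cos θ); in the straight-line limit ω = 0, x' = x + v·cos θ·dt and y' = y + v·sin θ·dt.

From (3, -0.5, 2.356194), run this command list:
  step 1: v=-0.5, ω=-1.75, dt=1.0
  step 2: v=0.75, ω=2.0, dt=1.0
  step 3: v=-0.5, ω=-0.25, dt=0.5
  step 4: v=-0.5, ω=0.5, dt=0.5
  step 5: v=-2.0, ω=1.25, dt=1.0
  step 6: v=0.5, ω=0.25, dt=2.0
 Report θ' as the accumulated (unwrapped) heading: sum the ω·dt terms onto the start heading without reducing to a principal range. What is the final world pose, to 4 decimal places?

step 1: θ'=0.6062 (R=0.2857) → pose (2.9608, -0.9368, 0.6062)
step 2: θ'=2.6062 (R=0.3750) → pose (2.9384, -0.3061, 2.6062)
step 3: θ'=2.4812 (R=2.0000) → pose (3.1449, -0.4468, 2.4812)
step 4: θ'=2.7312 (R=-1.0000) → pose (3.3594, -0.5740, 2.7312)
step 5: θ'=3.9812 (R=-1.6000) → pose (5.1887, -0.1753, 3.9812)
step 6: θ'=4.4812 (R=2.0000) → pose (4.7307, -1.0525, 4.4812)

(4.7307, -1.0525, 4.4812)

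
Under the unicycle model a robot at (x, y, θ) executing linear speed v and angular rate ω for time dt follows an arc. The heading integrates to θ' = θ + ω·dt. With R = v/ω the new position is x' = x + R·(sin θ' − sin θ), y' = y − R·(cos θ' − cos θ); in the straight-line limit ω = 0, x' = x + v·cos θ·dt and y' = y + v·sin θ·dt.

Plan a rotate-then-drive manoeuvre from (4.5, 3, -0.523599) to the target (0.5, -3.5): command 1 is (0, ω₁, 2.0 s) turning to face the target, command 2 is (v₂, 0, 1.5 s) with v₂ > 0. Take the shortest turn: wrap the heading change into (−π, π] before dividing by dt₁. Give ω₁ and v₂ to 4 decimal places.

heading to target = atan2(-3.5−3, 0.5−4.5) = -2.1225
Δθ = wrap(-2.1225 − -0.5236) = -1.5989; ω₁ = Δθ/dt₁ = -0.7994
distance = √((0.5−4.5)² + (-3.5−3)²) = 7.6322; v₂ = distance/dt₂ = 5.0881

ω₁ = -0.7994, v₂ = 5.0881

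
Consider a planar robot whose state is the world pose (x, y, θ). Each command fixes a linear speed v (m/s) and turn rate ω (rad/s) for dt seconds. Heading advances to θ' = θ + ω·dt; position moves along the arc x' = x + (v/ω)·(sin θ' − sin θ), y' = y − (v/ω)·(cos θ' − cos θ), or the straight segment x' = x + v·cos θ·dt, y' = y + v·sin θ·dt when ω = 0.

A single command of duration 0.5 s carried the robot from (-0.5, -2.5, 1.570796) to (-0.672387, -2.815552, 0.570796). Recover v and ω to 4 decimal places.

Δθ = 0.570796 − 1.570796 = -1.000000
ω = Δθ/dt = -1.000000/0.5 = -2.0000
R = −Δy/(cos θ' − cos θ) = 0.3750
v = R·ω = 0.3750·-2.0000 = -0.7500

v = -0.7500, ω = -2.0000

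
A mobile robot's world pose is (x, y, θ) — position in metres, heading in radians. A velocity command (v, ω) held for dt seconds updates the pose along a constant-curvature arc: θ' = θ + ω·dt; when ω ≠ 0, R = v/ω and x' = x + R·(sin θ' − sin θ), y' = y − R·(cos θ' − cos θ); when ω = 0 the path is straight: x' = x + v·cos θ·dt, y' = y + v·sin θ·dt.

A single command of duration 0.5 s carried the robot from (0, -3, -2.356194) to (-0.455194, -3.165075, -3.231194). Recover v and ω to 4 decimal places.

Δθ = -3.231194 − -2.356194 = -0.875000
ω = Δθ/dt = -0.875000/0.5 = -1.7500
R = Δx/(sin θ' − sin θ) = -0.5714
v = R·ω = -0.5714·-1.7500 = 1.0000

v = 1.0000, ω = -1.7500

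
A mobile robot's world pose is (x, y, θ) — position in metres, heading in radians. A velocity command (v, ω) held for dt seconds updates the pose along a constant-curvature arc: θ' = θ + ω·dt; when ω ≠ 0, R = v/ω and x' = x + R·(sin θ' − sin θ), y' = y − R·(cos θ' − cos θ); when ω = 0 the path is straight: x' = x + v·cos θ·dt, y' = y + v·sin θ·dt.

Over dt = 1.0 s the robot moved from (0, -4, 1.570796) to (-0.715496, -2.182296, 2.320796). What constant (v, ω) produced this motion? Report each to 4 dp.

v = 2.0000, ω = 0.7500

Δθ = 2.320796 − 1.570796 = 0.750000
ω = Δθ/dt = 0.750000/1.0 = 0.7500
R = −Δy/(cos θ' − cos θ) = 2.6667
v = R·ω = 2.6667·0.7500 = 2.0000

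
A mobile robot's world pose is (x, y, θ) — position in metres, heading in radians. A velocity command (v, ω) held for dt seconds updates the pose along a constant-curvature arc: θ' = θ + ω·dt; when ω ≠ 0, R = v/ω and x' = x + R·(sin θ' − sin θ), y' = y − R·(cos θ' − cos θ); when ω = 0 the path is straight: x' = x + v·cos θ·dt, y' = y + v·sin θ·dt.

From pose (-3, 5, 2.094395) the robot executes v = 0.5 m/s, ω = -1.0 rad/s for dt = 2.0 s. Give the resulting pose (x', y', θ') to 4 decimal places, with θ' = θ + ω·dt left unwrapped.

(-2.6141, 5.7478, 0.0944)

θ' = 2.0944 + -1.0·2.0 = 0.0944
R = v/ω = 0.5/-1.0 = -0.5000
x' = -3 + -0.5000·(sin 0.0944 − sin 2.0944) = -2.6141
y' = 5 − -0.5000·(cos 0.0944 − cos 2.0944) = 5.7478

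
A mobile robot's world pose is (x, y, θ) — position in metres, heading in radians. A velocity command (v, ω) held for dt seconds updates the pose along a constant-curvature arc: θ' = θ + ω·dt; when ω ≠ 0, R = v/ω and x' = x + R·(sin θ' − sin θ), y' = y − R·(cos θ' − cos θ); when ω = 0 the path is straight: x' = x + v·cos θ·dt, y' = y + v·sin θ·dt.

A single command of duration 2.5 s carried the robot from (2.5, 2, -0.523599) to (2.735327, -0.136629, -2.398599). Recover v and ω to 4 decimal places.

Δθ = -2.398599 − -0.523599 = -1.875000
ω = Δθ/dt = -1.875000/2.5 = -0.7500
R = −Δy/(cos θ' − cos θ) = -1.3333
v = R·ω = -1.3333·-0.7500 = 1.0000

v = 1.0000, ω = -0.7500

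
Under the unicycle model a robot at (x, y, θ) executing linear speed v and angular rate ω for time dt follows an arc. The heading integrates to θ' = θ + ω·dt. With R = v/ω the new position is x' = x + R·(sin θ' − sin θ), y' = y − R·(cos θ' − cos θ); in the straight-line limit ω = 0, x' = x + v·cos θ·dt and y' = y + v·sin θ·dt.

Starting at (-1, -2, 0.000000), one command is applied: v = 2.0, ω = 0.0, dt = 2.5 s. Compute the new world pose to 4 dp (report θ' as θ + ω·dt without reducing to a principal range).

θ' = 0.0000 + 0.0·2.5 = 0.0000
ω = 0 → straight: x' = -1 + 2.0·cos(0.0000)·2.5 = 4.0000
y' = -2 + 2.0·sin(0.0000)·2.5 = -2.0000

(4.0000, -2.0000, 0.0000)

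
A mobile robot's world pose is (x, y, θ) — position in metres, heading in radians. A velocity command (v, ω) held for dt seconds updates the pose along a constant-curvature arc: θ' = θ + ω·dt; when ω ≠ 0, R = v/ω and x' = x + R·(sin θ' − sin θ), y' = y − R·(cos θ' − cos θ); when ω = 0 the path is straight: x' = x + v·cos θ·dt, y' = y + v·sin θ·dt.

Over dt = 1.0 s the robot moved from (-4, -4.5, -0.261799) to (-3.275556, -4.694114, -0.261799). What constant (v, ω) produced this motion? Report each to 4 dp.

v = 0.7500, ω = 0.0000

Δθ = -0.261799 − -0.261799 = 0.000000
ω = Δθ/dt = 0.000000/1.0 = 0.0000
ω = 0 → v = (Δx·cos θ + Δy·sin θ)/dt = 0.7500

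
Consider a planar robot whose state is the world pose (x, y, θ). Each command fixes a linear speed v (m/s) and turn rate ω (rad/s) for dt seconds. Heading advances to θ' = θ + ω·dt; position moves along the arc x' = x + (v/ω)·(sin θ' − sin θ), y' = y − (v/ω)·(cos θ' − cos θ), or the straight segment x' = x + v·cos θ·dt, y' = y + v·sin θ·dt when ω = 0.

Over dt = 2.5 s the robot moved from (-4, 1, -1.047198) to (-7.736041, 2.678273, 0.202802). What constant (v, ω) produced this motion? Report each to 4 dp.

Δθ = 0.202802 − -1.047198 = 1.250000
ω = Δθ/dt = 1.250000/2.5 = 0.5000
R = Δx/(sin θ' − sin θ) = -3.5000
v = R·ω = -3.5000·0.5000 = -1.7500

v = -1.7500, ω = 0.5000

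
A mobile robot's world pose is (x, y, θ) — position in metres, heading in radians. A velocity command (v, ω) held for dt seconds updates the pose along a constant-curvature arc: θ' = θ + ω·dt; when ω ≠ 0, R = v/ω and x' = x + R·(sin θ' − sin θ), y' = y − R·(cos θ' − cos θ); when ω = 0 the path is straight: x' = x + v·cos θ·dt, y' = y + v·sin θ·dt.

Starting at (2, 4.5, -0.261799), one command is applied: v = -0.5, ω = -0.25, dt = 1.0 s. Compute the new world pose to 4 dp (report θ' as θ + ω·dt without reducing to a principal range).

θ' = -0.2618 + -0.25·1.0 = -0.5118
R = v/ω = -0.5/-0.25 = 2.0000
x' = 2 + 2.0000·(sin -0.5118 − sin -0.2618) = 1.5381
y' = 4.5 − 2.0000·(cos -0.5118 − cos -0.2618) = 4.6881

(1.5381, 4.6881, -0.5118)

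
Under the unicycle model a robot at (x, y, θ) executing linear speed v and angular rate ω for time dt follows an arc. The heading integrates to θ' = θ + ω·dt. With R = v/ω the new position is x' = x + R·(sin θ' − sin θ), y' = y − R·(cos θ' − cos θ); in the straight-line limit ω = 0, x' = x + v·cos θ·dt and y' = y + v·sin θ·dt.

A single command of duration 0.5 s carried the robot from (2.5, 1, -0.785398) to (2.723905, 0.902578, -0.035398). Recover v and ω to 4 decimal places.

Δθ = -0.035398 − -0.785398 = 0.750000
ω = Δθ/dt = 0.750000/0.5 = 1.5000
R = Δx/(sin θ' − sin θ) = 0.3333
v = R·ω = 0.3333·1.5000 = 0.5000

v = 0.5000, ω = 1.5000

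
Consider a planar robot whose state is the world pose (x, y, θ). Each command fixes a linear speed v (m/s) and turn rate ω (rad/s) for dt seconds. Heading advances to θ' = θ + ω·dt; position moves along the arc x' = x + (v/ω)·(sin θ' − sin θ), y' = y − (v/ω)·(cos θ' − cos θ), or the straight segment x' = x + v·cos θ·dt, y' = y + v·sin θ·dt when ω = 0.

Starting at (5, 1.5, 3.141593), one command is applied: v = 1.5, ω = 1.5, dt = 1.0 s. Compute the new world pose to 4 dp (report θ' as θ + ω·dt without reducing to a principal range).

(4.0025, 0.5707, 4.6416)

θ' = 3.1416 + 1.5·1.0 = 4.6416
R = v/ω = 1.5/1.5 = 1.0000
x' = 5 + 1.0000·(sin 4.6416 − sin 3.1416) = 4.0025
y' = 1.5 − 1.0000·(cos 4.6416 − cos 3.1416) = 0.5707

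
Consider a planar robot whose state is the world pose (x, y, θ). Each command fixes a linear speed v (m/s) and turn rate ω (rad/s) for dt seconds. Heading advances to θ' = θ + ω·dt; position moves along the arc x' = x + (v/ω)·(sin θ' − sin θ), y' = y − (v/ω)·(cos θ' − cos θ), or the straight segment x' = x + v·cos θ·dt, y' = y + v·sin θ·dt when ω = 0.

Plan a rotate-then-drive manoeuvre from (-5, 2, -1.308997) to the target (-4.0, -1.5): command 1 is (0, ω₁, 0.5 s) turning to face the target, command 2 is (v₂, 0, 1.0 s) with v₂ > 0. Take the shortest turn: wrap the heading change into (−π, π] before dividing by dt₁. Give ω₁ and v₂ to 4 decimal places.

heading to target = atan2(-1.5−2, -4−-5) = -1.2925
Δθ = wrap(-1.2925 − -1.3090) = 0.0165; ω₁ = Δθ/dt₁ = 0.0330
distance = √((-4−-5)² + (-1.5−2)²) = 3.6401; v₂ = distance/dt₂ = 3.6401

ω₁ = 0.0330, v₂ = 3.6401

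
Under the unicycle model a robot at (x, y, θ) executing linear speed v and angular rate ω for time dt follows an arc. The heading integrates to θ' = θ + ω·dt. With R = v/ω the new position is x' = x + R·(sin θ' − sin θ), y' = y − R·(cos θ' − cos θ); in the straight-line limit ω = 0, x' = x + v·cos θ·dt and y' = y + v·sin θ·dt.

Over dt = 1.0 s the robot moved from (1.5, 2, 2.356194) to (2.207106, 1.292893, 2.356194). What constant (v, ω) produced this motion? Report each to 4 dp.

v = -1.0000, ω = 0.0000

Δθ = 2.356194 − 2.356194 = 0.000000
ω = Δθ/dt = 0.000000/1.0 = 0.0000
ω = 0 → v = (Δx·cos θ + Δy·sin θ)/dt = -1.0000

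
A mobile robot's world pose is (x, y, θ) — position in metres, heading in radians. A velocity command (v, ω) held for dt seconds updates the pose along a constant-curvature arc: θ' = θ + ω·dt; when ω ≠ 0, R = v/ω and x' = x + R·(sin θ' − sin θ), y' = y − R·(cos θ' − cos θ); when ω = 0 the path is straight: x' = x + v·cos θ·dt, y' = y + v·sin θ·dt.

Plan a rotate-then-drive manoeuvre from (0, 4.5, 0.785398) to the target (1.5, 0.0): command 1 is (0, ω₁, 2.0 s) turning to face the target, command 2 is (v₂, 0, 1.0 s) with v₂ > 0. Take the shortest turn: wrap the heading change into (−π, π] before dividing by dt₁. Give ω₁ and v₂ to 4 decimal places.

ω₁ = -1.0172, v₂ = 4.7434

heading to target = atan2(0−4.5, 1.5−0) = -1.2490
Δθ = wrap(-1.2490 − 0.7854) = -2.0344; ω₁ = Δθ/dt₁ = -1.0172
distance = √((1.5−0)² + (0−4.5)²) = 4.7434; v₂ = distance/dt₂ = 4.7434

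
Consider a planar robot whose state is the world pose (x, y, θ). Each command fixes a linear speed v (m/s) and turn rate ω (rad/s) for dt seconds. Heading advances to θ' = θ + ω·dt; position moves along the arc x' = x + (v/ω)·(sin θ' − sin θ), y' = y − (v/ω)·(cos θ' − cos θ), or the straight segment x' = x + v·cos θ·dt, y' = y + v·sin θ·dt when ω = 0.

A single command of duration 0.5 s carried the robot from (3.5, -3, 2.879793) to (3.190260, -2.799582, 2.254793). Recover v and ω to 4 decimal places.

Δθ = 2.254793 − 2.879793 = -0.625000
ω = Δθ/dt = -0.625000/0.5 = -1.2500
R = Δx/(sin θ' − sin θ) = -0.6000
v = R·ω = -0.6000·-1.2500 = 0.7500

v = 0.7500, ω = -1.2500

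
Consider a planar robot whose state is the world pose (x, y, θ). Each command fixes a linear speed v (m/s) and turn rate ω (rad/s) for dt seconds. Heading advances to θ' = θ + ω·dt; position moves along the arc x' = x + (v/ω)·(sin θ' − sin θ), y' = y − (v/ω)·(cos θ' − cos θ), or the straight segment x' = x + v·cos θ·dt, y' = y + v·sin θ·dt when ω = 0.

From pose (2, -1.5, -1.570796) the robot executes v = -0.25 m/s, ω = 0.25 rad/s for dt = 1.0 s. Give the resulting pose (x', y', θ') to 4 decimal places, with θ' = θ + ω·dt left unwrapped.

(1.9689, -1.2526, -1.3208)

θ' = -1.5708 + 0.25·1.0 = -1.3208
R = v/ω = -0.25/0.25 = -1.0000
x' = 2 + -1.0000·(sin -1.3208 − sin -1.5708) = 1.9689
y' = -1.5 − -1.0000·(cos -1.3208 − cos -1.5708) = -1.2526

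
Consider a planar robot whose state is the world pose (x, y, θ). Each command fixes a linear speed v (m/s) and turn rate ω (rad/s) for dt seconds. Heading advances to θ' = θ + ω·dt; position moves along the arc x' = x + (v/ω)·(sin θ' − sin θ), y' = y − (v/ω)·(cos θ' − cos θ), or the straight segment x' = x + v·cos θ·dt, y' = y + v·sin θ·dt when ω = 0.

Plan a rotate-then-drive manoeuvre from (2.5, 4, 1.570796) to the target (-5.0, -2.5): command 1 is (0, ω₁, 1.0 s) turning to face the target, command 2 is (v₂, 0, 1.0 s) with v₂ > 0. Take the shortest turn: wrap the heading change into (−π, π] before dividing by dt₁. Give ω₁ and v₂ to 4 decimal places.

heading to target = atan2(-2.5−4, -5−2.5) = -2.4275
Δθ = wrap(-2.4275 − 1.5708) = 2.2849; ω₁ = Δθ/dt₁ = 2.2849
distance = √((-5−2.5)² + (-2.5−4)²) = 9.9247; v₂ = distance/dt₂ = 9.9247

ω₁ = 2.2849, v₂ = 9.9247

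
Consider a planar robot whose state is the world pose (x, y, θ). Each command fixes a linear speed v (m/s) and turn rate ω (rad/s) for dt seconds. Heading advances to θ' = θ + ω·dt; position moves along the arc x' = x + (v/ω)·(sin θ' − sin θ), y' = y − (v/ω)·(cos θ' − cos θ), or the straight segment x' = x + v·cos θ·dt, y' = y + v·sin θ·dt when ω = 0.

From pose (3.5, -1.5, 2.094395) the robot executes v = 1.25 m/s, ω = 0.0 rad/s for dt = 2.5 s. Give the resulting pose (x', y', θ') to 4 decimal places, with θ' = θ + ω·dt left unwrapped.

θ' = 2.0944 + 0.0·2.5 = 2.0944
ω = 0 → straight: x' = 3.5 + 1.25·cos(2.0944)·2.5 = 1.9375
y' = -1.5 + 1.25·sin(2.0944)·2.5 = 1.2063

(1.9375, 1.2063, 2.0944)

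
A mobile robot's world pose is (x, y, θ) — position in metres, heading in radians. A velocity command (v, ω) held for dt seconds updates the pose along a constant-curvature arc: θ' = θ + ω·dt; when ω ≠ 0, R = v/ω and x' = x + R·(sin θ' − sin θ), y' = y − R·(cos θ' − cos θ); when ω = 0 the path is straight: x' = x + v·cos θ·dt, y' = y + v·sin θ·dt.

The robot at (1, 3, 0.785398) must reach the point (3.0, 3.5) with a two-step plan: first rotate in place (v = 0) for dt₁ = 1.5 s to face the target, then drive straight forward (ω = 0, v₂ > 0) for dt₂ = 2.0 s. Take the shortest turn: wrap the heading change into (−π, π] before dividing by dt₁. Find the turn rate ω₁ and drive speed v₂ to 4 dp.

heading to target = atan2(3.5−3, 3−1) = 0.2450
Δθ = wrap(0.2450 − 0.7854) = -0.5404; ω₁ = Δθ/dt₁ = -0.3603
distance = √((3−1)² + (3.5−3)²) = 2.0616; v₂ = distance/dt₂ = 1.0308

ω₁ = -0.3603, v₂ = 1.0308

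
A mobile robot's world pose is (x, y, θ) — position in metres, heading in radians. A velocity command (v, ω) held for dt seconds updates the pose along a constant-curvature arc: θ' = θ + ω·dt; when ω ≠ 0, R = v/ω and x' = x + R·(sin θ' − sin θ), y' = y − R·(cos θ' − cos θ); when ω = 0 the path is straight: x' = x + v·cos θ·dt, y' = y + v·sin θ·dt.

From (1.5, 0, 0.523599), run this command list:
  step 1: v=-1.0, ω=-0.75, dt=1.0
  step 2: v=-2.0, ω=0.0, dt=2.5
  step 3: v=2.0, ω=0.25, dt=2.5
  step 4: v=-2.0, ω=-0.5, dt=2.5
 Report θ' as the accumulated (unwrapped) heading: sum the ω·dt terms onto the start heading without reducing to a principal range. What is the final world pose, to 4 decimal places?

(-3.9989, 2.4515, -0.8514)

step 1: θ'=-0.2264 (R=1.3333) → pose (0.5340, -0.1446, -0.2264)
step 2: θ'=-0.2264 (straight) → pose (-4.3384, 0.9778, -0.2264)
step 3: θ'=0.3986 (R=8.0000) → pose (0.5624, 1.4008, 0.3986)
step 4: θ'=-0.8514 (R=4.0000) → pose (-3.9989, 2.4515, -0.8514)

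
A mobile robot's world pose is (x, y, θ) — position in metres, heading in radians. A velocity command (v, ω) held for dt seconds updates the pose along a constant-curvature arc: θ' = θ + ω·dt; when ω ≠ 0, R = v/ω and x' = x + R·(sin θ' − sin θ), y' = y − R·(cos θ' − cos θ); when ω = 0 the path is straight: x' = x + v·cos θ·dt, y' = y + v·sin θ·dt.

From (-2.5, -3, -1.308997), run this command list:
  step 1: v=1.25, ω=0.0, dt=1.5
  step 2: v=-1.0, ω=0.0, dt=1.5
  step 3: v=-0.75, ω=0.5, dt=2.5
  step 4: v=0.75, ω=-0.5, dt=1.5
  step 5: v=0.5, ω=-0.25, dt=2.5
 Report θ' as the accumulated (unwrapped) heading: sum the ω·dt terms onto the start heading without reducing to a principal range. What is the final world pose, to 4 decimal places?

(-2.2323, -3.8228, -1.4340)

step 1: θ'=-1.3090 (straight) → pose (-2.0147, -4.8111, -1.3090)
step 2: θ'=-1.3090 (straight) → pose (-2.4029, -3.3622, -1.3090)
step 3: θ'=-0.0590 (R=-1.5000) → pose (-3.7634, -2.2531, -0.0590)
step 4: θ'=-0.8090 (R=-1.5000) → pose (-2.7664, -2.7151, -0.8090)
step 5: θ'=-1.4340 (R=-2.0000) → pose (-2.2323, -3.8228, -1.4340)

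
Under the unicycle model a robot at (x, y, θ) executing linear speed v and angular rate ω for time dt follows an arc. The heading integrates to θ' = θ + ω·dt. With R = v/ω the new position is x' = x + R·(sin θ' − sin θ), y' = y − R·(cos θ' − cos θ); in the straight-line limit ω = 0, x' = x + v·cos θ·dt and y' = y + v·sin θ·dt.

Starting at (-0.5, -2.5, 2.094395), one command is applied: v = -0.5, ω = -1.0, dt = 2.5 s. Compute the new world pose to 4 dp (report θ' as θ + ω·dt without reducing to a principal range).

θ' = 2.0944 + -1.0·2.5 = -0.4056
R = v/ω = -0.5/-1.0 = 0.5000
x' = -0.5 + 0.5000·(sin -0.4056 − sin 2.0944) = -1.1303
y' = -2.5 − 0.5000·(cos -0.4056 − cos 2.0944) = -3.2094

(-1.1303, -3.2094, -0.4056)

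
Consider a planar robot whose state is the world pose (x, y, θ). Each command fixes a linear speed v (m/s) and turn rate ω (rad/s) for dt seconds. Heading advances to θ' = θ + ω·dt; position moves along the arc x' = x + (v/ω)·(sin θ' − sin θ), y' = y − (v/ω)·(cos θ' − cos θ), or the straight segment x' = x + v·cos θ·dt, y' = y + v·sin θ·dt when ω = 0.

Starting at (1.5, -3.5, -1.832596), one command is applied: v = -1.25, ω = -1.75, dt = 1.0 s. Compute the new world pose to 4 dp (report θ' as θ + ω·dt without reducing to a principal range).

θ' = -1.8326 + -1.75·1.0 = -3.5826
R = v/ω = -1.25/-1.75 = 0.7143
x' = 1.5 + 0.7143·(sin -3.5826 − sin -1.8326) = 2.4948
y' = -3.5 − 0.7143·(cos -3.5826 − cos -1.8326) = -3.0389

(2.4948, -3.0389, -3.5826)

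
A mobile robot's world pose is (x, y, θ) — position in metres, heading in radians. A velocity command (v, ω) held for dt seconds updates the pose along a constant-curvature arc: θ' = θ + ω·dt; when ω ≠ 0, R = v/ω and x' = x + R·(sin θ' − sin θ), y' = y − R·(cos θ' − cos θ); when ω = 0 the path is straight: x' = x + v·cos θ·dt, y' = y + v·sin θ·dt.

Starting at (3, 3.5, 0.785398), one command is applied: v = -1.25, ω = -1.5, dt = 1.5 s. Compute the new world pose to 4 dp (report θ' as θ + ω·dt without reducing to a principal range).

(1.5821, 4.0009, -1.4646)

θ' = 0.7854 + -1.5·1.5 = -1.4646
R = v/ω = -1.25/-1.5 = 0.8333
x' = 3 + 0.8333·(sin -1.4646 − sin 0.7854) = 1.5821
y' = 3.5 − 0.8333·(cos -1.4646 − cos 0.7854) = 4.0009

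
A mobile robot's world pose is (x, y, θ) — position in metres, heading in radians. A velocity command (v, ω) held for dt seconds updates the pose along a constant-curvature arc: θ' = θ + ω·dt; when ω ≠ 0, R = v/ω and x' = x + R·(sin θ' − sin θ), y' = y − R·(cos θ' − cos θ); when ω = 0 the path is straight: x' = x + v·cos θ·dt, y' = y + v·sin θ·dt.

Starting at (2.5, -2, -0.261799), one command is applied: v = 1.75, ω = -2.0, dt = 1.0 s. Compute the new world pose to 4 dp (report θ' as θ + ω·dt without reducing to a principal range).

θ' = -0.2618 + -2.0·1.0 = -2.2618
R = v/ω = 1.75/-2.0 = -0.8750
x' = 2.5 + -0.8750·(sin -2.2618 − sin -0.2618) = 2.9478
y' = -2 − -0.8750·(cos -2.2618 − cos -0.2618) = -3.4028

(2.9478, -3.4028, -2.2618)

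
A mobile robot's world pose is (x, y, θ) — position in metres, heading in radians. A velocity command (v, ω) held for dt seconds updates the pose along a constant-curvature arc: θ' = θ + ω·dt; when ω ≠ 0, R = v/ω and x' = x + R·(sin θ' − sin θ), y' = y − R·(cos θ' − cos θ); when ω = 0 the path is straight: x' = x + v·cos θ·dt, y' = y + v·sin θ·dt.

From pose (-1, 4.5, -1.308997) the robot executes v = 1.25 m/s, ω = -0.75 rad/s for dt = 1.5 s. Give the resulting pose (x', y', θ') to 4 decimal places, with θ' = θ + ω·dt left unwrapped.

(-1.5265, 2.8021, -2.4340)

θ' = -1.3090 + -0.75·1.5 = -2.4340
R = v/ω = 1.25/-0.75 = -1.6667
x' = -1 + -1.6667·(sin -2.4340 − sin -1.3090) = -1.5265
y' = 4.5 − -1.6667·(cos -2.4340 − cos -1.3090) = 2.8021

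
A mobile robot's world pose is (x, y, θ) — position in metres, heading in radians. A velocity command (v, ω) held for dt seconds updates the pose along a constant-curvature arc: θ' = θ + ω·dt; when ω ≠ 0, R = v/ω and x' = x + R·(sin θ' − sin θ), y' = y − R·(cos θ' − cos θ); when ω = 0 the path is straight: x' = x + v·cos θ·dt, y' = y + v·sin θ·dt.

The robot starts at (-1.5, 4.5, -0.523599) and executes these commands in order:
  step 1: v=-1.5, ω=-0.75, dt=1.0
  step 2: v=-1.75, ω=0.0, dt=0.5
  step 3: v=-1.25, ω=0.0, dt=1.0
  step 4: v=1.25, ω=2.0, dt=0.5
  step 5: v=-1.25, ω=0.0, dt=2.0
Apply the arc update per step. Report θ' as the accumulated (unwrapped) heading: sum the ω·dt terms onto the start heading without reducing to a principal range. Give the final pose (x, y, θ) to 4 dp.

(-5.0129, 7.9350, -0.2736)

step 1: θ'=-1.2736 (R=2.0000) → pose (-2.4123, 5.6464, -1.2736)
step 2: θ'=-1.2736 (straight) → pose (-2.6686, 6.4830, -1.2736)
step 3: θ'=-1.2736 (straight) → pose (-3.0346, 7.6782, -1.2736)
step 4: θ'=-0.2736 (R=0.6250) → pose (-2.6059, 7.2595, -0.2736)
step 5: θ'=-0.2736 (straight) → pose (-5.0129, 7.9350, -0.2736)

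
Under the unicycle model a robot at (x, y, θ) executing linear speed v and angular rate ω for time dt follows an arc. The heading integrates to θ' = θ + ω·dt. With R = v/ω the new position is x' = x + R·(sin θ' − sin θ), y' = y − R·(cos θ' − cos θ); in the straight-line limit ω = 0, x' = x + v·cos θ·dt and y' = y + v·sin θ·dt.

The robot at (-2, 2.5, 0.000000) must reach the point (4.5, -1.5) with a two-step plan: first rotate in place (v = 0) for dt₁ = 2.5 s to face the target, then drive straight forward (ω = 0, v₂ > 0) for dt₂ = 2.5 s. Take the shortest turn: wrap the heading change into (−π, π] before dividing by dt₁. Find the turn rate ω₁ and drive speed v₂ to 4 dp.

ω₁ = -0.2207, v₂ = 3.0529

heading to target = atan2(-1.5−2.5, 4.5−-2) = -0.5517
Δθ = wrap(-0.5517 − 0.0000) = -0.5517; ω₁ = Δθ/dt₁ = -0.2207
distance = √((4.5−-2)² + (-1.5−2.5)²) = 7.6322; v₂ = distance/dt₂ = 3.0529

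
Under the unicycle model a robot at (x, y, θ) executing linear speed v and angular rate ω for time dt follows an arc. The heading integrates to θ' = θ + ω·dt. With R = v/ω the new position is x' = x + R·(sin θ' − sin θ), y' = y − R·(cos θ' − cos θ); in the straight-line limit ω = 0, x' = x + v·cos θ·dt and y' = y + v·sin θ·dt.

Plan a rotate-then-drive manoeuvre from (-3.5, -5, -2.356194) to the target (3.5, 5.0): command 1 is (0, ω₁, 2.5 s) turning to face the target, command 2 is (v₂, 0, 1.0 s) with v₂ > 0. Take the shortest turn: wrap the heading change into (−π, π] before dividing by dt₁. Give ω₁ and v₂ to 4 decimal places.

heading to target = atan2(5−-5, 3.5−-3.5) = 0.9601
Δθ = wrap(0.9601 − -2.3562) = -2.9669; ω₁ = Δθ/dt₁ = -1.1868
distance = √((3.5−-3.5)² + (5−-5)²) = 12.2066; v₂ = distance/dt₂ = 12.2066

ω₁ = -1.1868, v₂ = 12.2066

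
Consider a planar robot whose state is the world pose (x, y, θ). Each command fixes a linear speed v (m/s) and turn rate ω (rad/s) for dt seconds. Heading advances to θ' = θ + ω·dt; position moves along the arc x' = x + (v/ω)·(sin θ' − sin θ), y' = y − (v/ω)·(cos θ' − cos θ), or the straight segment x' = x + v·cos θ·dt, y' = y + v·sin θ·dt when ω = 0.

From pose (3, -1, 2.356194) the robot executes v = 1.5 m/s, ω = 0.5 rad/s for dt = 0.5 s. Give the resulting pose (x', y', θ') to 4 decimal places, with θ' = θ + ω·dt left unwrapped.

θ' = 2.3562 + 0.5·0.5 = 2.6062
R = v/ω = 1.5/0.5 = 3.0000
x' = 3 + 3.0000·(sin 2.6062 − sin 2.3562) = 2.4092
y' = -1 − 3.0000·(cos 2.6062 − cos 2.3562) = -0.5411

(2.4092, -0.5411, 2.6062)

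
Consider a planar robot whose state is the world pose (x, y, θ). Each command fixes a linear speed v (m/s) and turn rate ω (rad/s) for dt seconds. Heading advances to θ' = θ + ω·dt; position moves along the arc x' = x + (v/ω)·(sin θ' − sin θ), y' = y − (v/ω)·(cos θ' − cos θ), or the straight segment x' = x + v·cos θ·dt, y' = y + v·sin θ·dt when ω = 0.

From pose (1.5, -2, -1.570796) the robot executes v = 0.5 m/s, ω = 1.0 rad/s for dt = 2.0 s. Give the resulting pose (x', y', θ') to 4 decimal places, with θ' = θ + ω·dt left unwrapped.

(2.2081, -2.4546, 0.4292)

θ' = -1.5708 + 1.0·2.0 = 0.4292
R = v/ω = 0.5/1.0 = 0.5000
x' = 1.5 + 0.5000·(sin 0.4292 − sin -1.5708) = 2.2081
y' = -2 − 0.5000·(cos 0.4292 − cos -1.5708) = -2.4546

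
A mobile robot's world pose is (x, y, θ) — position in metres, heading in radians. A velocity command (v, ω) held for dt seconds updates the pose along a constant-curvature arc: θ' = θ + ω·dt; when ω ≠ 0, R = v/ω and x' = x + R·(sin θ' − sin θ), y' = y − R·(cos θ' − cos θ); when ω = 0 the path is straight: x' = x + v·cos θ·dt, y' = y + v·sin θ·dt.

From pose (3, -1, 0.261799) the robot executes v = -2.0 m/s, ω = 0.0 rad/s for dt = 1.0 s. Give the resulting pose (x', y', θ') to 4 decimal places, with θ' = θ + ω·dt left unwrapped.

(1.0681, -1.5176, 0.2618)

θ' = 0.2618 + 0.0·1.0 = 0.2618
ω = 0 → straight: x' = 3 + -2.0·cos(0.2618)·1.0 = 1.0681
y' = -1 + -2.0·sin(0.2618)·1.0 = -1.5176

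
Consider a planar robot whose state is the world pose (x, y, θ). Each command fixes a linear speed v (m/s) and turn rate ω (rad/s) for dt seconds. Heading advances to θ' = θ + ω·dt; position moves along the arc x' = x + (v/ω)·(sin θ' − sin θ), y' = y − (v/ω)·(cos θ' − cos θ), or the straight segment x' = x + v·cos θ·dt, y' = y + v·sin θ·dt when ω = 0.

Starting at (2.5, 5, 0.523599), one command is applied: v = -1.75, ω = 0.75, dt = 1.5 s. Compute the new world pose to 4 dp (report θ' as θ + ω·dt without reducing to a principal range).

(1.3404, 2.7979, 1.6486)

θ' = 0.5236 + 0.75·1.5 = 1.6486
R = v/ω = -1.75/0.75 = -2.3333
x' = 2.5 + -2.3333·(sin 1.6486 − sin 0.5236) = 1.3404
y' = 5 − -2.3333·(cos 1.6486 − cos 0.5236) = 2.7979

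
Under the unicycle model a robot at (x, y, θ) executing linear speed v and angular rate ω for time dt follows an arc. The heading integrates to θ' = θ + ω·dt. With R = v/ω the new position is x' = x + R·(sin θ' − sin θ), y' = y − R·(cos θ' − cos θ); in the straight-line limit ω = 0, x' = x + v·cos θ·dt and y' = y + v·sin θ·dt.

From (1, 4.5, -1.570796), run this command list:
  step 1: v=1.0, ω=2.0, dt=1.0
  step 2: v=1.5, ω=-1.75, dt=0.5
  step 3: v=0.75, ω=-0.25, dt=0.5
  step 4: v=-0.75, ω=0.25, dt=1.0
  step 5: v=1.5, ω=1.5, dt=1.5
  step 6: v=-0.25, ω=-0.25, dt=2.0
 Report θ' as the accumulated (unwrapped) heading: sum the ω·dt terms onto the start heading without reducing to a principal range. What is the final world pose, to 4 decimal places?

(3.3921, 4.9873, 1.4292)

step 1: θ'=0.4292 (R=0.5000) → pose (1.7081, 4.0454, 0.4292)
step 2: θ'=-0.4458 (R=-0.8571) → pose (2.4344, 4.0393, -0.4458)
step 3: θ'=-0.5708 (R=-3.0000) → pose (2.7617, 3.8569, -0.5708)
step 4: θ'=-0.3208 (R=-3.0000) → pose (2.0868, 4.1795, -0.3208)
step 5: θ'=1.9292 (R=1.0000) → pose (3.3386, 5.4792, 1.9292)
step 6: θ'=1.4292 (R=1.0000) → pose (3.3921, 4.9873, 1.4292)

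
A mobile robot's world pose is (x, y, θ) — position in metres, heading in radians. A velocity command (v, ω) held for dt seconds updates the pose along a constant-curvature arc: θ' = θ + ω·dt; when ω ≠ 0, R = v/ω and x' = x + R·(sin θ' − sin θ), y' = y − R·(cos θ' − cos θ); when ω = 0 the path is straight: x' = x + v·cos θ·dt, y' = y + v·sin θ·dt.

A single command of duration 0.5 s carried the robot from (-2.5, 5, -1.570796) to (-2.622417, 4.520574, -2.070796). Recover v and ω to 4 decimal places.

v = 1.0000, ω = -1.0000

Δθ = -2.070796 − -1.570796 = -0.500000
ω = Δθ/dt = -0.500000/0.5 = -1.0000
R = −Δy/(cos θ' − cos θ) = -1.0000
v = R·ω = -1.0000·-1.0000 = 1.0000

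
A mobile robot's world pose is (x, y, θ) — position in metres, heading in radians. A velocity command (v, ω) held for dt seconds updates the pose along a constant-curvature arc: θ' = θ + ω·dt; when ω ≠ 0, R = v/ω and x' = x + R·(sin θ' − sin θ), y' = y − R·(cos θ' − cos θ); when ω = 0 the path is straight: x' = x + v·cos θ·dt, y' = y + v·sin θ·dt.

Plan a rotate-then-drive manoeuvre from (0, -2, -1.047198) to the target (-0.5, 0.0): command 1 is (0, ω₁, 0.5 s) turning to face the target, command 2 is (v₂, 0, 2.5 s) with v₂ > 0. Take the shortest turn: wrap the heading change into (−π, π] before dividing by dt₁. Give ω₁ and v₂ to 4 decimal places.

ω₁ = 5.7259, v₂ = 0.8246

heading to target = atan2(0−-2, -0.5−0) = 1.8158
Δθ = wrap(1.8158 − -1.0472) = 2.8630; ω₁ = Δθ/dt₁ = 5.7259
distance = √((-0.5−0)² + (0−-2)²) = 2.0616; v₂ = distance/dt₂ = 0.8246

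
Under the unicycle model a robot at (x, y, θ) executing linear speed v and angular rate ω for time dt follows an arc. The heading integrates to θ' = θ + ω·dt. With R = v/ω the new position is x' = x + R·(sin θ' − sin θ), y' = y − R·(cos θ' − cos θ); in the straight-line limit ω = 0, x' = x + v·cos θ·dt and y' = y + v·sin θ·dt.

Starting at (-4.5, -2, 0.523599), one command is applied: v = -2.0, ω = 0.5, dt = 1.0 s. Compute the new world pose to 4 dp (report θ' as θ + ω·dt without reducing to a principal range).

(-5.9159, -3.3829, 1.0236)

θ' = 0.5236 + 0.5·1.0 = 1.0236
R = v/ω = -2.0/0.5 = -4.0000
x' = -4.5 + -4.0000·(sin 1.0236 − sin 0.5236) = -5.9159
y' = -2 − -4.0000·(cos 1.0236 − cos 0.5236) = -3.3829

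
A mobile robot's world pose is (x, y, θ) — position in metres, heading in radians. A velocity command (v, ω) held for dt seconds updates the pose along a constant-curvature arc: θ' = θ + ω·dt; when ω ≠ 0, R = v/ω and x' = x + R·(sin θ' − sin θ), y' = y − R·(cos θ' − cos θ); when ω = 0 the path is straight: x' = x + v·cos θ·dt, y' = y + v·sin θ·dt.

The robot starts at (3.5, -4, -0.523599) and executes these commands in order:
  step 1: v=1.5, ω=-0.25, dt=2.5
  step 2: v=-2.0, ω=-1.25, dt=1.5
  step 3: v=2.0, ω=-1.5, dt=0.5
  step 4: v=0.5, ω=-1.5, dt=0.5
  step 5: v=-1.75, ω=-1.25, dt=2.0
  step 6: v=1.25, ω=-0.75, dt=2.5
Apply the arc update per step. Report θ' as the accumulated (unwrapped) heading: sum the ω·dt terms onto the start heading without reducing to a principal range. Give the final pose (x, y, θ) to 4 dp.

(3.5623, -8.0061, -8.8986)

step 1: θ'=-1.1486 (R=-6.0000) → pose (5.9731, -6.7376, -1.1486)
step 2: θ'=-3.0236 (R=1.6000) → pose (7.2443, -4.4931, -3.0236)
step 3: θ'=-3.7736 (R=-1.3333) → pose (6.2997, -4.2448, -3.7736)
step 4: θ'=-4.5236 (R=-0.3333) → pose (6.1692, -4.0384, -4.5236)
step 5: θ'=-7.0236 (R=1.4000) → pose (3.8496, -5.3346, -7.0236)
step 6: θ'=-8.8986 (R=-1.6667) → pose (3.5623, -8.0061, -8.8986)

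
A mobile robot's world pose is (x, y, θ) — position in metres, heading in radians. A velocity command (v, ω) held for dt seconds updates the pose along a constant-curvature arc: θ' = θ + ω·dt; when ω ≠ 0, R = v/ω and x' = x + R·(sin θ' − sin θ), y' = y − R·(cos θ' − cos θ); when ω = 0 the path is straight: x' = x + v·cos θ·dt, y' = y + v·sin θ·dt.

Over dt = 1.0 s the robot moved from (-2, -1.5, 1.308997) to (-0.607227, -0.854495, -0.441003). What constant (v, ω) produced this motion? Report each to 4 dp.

Δθ = -0.441003 − 1.308997 = -1.750000
ω = Δθ/dt = -1.750000/1.0 = -1.7500
R = Δx/(sin θ' − sin θ) = -1.0000
v = R·ω = -1.0000·-1.7500 = 1.7500

v = 1.7500, ω = -1.7500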